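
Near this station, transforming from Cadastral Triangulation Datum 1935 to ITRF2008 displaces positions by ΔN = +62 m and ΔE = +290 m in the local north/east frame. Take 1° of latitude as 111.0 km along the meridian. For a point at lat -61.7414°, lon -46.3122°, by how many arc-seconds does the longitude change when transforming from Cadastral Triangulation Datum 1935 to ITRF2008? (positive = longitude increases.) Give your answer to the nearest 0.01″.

Δλ = 19.87″

At latitude -61.7414°, cos φ = 0.473452.
1° of longitude at this latitude = 111.0 × cos φ = 52.55 km, so Δλ = 290.0 / 52553.2 = 0.0055182° = 19.866″.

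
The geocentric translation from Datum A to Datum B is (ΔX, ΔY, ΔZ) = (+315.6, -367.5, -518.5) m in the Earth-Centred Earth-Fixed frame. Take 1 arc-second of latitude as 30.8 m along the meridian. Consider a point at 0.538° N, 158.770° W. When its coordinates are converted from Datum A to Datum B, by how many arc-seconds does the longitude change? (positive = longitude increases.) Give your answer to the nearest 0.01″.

Δλ = 14.83″

sin φ = 0.009390, cos φ = 0.999956, sin λ = -0.362113, cos λ = -0.932134.
East component: ΔE = −sin λ·ΔX + cos λ·ΔY = −(-0.362113)(315.6) + (-0.932134)(-367.5) = 456.84 m.
1° of latitude spans 3600 × 30.80 = 110880 m; at latitude φ, 1° of longitude spans that × cos φ = 110875.1 m, so Δλ = 456.84 / 110875.1 × 3600 = 14.833″.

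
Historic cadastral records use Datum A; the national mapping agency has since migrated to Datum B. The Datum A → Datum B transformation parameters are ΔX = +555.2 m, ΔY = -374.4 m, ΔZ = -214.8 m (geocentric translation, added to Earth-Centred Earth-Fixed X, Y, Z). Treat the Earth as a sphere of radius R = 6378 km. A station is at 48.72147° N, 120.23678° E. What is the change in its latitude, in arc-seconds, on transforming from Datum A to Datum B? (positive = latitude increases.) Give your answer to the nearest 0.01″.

Δφ = 10.07″

sin φ = 0.751511, cos φ = 0.659720, sin λ = 0.863952, cos λ = -0.503575.
North component: ΔN = −sin φ cos λ·ΔX − sin φ sin λ·ΔY + cos φ·ΔZ = −(0.751511)(-0.503575)(555.2) − (0.751511)(0.863952)(-374.4) + (0.659720)(-214.8) = 311.49 m.
1° of latitude spans πR/180 = 111317 m, so Δφ = 311.49 / 111317 × 3600 = 10.074″.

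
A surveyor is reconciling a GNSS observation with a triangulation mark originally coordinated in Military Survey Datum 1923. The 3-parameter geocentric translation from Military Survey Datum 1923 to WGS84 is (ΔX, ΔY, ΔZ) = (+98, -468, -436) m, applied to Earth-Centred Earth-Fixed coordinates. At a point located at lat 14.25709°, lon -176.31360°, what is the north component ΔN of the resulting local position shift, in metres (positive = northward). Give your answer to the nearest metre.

ΔN = -406 m

At φ = 14.25709°, λ = -176.31360°: sin φ = 0.246273, cos φ = 0.969200, sin λ = -0.064295, cos λ = -0.997931.
ΔN = −sin φ cos λ·ΔX − sin φ sin λ·ΔY + cos φ·ΔZ = −(0.246273)(-0.997931)(98) − (0.246273)(-0.064295)(-468) + (0.969200)(-436) = -405.90 m.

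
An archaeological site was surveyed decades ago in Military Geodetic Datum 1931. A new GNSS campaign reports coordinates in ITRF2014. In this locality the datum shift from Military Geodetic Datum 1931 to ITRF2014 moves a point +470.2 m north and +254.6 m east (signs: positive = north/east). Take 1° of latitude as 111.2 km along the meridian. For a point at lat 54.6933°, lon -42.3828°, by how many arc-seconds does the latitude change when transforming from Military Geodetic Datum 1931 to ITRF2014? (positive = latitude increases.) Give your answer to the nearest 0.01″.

1° of latitude = 111.2 km, so Δφ = 470.2 / 111200 = 0.0042284° = 15.222″.

Δφ = 15.22″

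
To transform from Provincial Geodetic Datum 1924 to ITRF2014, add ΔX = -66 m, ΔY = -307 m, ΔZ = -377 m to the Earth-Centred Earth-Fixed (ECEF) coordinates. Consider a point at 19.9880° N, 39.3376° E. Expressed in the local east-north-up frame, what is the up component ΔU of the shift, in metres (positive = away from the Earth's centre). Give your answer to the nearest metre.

ΔU = -360 m

At φ = 19.9880°, λ = 39.3376°: sin φ = 0.341823, cos φ = 0.939764, sin λ = 0.633889, cos λ = 0.773424.
ΔU = cos φ cos λ·ΔX + cos φ sin λ·ΔY + sin φ·ΔZ = (0.939764)(0.773424)(-66) + (0.939764)(0.633889)(-307) + (0.341823)(-377) = -359.72 m.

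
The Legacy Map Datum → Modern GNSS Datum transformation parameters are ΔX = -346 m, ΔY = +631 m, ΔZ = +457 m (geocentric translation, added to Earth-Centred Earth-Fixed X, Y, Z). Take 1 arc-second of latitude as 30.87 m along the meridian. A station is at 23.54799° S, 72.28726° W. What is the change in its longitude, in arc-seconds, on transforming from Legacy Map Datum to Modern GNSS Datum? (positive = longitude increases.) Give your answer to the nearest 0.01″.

Δλ = -4.86″

sin φ = -0.399517, cos φ = 0.916726, sin λ = -0.952594, cos λ = 0.304245.
East component: ΔE = −sin λ·ΔX + cos λ·ΔY = −(-0.952594)(-346) + (0.304245)(631) = -137.62 m.
1° of latitude spans 3600 × 30.87 = 111132 m; at latitude φ, 1° of longitude spans that × cos φ = 101877.6 m, so Δλ = -137.62 / 101877.6 × 3600 = -4.863″.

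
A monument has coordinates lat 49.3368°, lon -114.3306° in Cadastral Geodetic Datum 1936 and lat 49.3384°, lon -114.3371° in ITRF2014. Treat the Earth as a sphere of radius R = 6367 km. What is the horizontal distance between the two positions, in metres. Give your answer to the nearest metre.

Δφ = 49.3384° − 49.3368° = +0.0016°; Δλ = -114.3371° − -114.3306° = -0.0065°.
1° along a meridian = πR/180 = 111125 m.
ΔN = Δφ × 111125 = 177.8 m; ΔE = Δλ × 111125 × cos(49.3368°) = -0.0065 × 111125 × 0.651611 = -470.7 m.
Distance = √(ΔE² + ΔN²) = √((-470.7)² + 177.8²) = 503.1 m.

503 m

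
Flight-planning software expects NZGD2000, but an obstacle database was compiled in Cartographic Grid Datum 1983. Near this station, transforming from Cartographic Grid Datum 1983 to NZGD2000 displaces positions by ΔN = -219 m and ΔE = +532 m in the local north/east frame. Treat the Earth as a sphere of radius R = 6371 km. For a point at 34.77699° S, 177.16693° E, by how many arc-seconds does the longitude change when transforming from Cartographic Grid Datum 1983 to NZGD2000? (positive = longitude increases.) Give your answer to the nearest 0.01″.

At latitude -34.77699°, cos φ = 0.821378.
One radian of longitude at latitude φ spans R cos φ, so Δλ = ΔE / (R cos φ) = 532.0 / (6371000 × 0.821378) = 1.0166e-04 rad = 20.969″.

Δλ = 20.97″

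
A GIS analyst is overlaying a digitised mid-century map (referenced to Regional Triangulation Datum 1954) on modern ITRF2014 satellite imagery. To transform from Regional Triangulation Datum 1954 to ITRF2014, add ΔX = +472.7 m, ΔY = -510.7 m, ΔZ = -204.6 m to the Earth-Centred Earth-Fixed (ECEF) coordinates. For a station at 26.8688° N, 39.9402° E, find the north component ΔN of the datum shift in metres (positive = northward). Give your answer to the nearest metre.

At φ = 26.8688°, λ = 39.9402°: sin φ = 0.451949, cos φ = 0.892044, sin λ = 0.641988, cos λ = 0.766715.
ΔN = −sin φ cos λ·ΔX − sin φ sin λ·ΔY + cos φ·ΔZ = −(0.451949)(0.766715)(472.7) − (0.451949)(0.641988)(-510.7) + (0.892044)(-204.6) = -198.13 m.

ΔN = -198 m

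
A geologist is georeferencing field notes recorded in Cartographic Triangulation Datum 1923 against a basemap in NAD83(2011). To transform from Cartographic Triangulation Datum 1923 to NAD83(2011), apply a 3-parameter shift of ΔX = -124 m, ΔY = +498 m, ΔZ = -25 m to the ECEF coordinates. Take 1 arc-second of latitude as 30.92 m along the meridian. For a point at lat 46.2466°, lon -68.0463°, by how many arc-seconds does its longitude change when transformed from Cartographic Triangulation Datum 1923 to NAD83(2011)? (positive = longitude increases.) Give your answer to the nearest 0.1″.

Δλ = 3.3″

sin φ = 0.722323, cos φ = 0.691556, sin λ = -0.927486, cos λ = 0.373857.
East component: ΔE = −sin λ·ΔX + cos λ·ΔY = −(-0.927486)(-124) + (0.373857)(498) = 71.17 m.
1° of latitude spans 3600 × 30.92 = 111312 m; at latitude φ, 1° of longitude spans that × cos φ = 76978.5 m, so Δλ = 71.17 / 76978.5 × 3600 = 3.328″.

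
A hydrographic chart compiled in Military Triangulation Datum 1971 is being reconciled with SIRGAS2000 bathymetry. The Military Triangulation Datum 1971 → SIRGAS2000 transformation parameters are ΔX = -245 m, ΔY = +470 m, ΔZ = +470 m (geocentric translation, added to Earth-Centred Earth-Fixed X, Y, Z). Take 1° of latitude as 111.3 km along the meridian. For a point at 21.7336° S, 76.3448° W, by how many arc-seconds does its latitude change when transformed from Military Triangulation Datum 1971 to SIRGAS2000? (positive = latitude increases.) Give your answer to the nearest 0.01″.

Δφ = 7.96″

sin φ = -0.370292, cos φ = 0.928916, sin λ = -0.971734, cos λ = 0.236078.
North component: ΔN = −sin φ cos λ·ΔX − sin φ sin λ·ΔY + cos φ·ΔZ = −(-0.370292)(0.236078)(-245) − (-0.370292)(-0.971734)(470) + (0.928916)(470) = 246.06 m.
1° of latitude spans 111300 m, so Δφ = 246.06 / 111300 × 3600 = 7.959″.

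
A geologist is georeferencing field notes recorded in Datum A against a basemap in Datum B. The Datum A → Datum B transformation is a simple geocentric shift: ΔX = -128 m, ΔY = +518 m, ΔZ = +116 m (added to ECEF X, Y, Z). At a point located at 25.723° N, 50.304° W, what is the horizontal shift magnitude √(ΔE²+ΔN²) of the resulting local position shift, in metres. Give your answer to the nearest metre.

390 m

At φ = 25.723°, λ = -50.304°: sin φ = 0.434021, cos φ = 0.900903, sin λ = -0.769444, cos λ = 0.638714.
ΔE = −sin λ·ΔX + cos λ·ΔY = −(-0.769444)·(-128) + (0.638714)·(518) = 232.37 m.
ΔN = −sin φ cos λ·ΔX − sin φ sin λ·ΔY + cos φ·ΔZ = −(0.434021)(0.638714)(-128) − (0.434021)(-0.769444)(518) + (0.900903)(116) = 312.98 m.
Horizontal magnitude = √(ΔE² + ΔN²) = √(232.37² + 312.98²) = 389.81 m.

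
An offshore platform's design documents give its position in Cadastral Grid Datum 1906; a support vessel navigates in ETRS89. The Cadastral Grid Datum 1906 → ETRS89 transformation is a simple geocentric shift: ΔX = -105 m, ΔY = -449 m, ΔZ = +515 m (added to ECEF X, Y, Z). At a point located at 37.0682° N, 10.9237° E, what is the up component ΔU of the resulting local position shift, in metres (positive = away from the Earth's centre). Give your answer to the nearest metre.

ΔU = 160 m

At φ = 37.0682°, λ = 10.9237°: sin φ = 0.602765, cos φ = 0.797919, sin λ = 0.189502, cos λ = 0.981880.
ΔU = cos φ cos λ·ΔX + cos φ sin λ·ΔY + sin φ·ΔZ = (0.797919)(0.981880)(-105) + (0.797919)(0.189502)(-449) + (0.602765)(515) = 160.27 m.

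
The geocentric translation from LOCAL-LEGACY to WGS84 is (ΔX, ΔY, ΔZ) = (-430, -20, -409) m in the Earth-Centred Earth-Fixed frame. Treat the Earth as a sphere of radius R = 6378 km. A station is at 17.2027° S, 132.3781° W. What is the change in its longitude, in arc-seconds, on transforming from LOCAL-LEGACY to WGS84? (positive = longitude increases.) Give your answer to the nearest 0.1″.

sin φ = -0.295753, cos φ = 0.955264, sin λ = -0.738713, cos λ = -0.674020.
East component: ΔE = −sin λ·ΔX + cos λ·ΔY = −(-0.738713)(-430) + (-0.674020)(-20) = -304.17 m.
1° of latitude spans πR/180 = 111317 m; at latitude φ, 1° of longitude spans that × cos φ = 106337.3 m, so Δλ = -304.17 / 106337.3 × 3600 = -10.297″.

Δλ = -10.3″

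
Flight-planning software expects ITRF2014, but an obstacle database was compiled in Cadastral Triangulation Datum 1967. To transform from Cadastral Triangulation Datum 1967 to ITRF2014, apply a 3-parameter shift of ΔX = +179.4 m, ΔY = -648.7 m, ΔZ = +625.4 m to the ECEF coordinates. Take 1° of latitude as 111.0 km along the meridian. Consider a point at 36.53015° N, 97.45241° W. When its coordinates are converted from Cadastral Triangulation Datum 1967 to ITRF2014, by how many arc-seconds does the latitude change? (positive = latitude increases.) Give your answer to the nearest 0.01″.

sin φ = 0.595246, cos φ = 0.803544, sin λ = -0.991553, cos λ = -0.129703.
North component: ΔN = −sin φ cos λ·ΔX − sin φ sin λ·ΔY + cos φ·ΔZ = −(0.595246)(-0.129703)(179.4) − (0.595246)(-0.991553)(-648.7) + (0.803544)(625.4) = 133.51 m.
1° of latitude spans 111000 m, so Δφ = 133.51 / 111000 × 3600 = 4.330″.

Δφ = 4.33″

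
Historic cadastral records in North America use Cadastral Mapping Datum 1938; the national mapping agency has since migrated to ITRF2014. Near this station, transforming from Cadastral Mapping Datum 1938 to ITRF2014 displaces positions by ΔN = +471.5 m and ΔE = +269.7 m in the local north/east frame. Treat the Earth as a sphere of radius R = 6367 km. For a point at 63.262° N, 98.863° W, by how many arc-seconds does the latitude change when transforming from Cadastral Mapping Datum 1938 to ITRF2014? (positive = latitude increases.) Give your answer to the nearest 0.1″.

Δφ = 15.3″

On a sphere of radius R, 1 rad of latitude = R, so Δφ = ΔN / R = 471.5 / 6367000 = 7.4054e-05 rad = 15.275″.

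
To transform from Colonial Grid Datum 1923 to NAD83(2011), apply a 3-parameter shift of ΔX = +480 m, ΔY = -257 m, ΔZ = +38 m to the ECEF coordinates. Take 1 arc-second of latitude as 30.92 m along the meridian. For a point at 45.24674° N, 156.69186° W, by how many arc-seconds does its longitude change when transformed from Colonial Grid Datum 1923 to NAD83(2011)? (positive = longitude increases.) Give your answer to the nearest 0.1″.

Δλ = 19.6″

sin φ = 0.710145, cos φ = 0.704055, sin λ = -0.395676, cos λ = -0.918390.
East component: ΔE = −sin λ·ΔX + cos λ·ΔY = −(-0.395676)(480) + (-0.918390)(-257) = 425.95 m.
1° of latitude spans 3600 × 30.92 = 111312 m; at latitude φ, 1° of longitude spans that × cos φ = 78369.8 m, so Δλ = 425.95 / 78369.8 × 3600 = 19.567″.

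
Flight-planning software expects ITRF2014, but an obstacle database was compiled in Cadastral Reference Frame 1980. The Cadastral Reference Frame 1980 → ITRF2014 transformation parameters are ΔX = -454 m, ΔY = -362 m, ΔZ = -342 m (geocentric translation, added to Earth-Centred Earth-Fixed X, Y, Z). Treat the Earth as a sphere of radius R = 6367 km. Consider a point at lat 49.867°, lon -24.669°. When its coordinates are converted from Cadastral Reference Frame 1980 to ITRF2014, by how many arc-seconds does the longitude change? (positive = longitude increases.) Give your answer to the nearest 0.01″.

sin φ = 0.764550, cos φ = 0.644564, sin λ = -0.417375, cos λ = 0.908734.
East component: ΔE = −sin λ·ΔX + cos λ·ΔY = −(-0.417375)(-454) + (0.908734)(-362) = -518.45 m.
1° of latitude spans πR/180 = 111125 m; at latitude φ, 1° of longitude spans that × cos φ = 71627.3 m, so Δλ = -518.45 / 71627.3 × 3600 = -26.057″.

Δλ = -26.06″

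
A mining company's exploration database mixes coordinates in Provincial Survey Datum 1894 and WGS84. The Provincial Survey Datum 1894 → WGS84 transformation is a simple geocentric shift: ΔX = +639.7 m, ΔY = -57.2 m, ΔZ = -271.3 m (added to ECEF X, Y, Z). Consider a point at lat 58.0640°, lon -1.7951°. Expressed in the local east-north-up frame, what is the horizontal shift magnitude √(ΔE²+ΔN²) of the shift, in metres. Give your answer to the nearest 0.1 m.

688.6 m

At φ = 58.0640°, λ = -1.7951°: sin φ = 0.848639, cos φ = 0.528972, sin λ = -0.031325, cos λ = 0.999509.
ΔE = −sin λ·ΔX + cos λ·ΔY = −(-0.031325)·(639.7) + (0.999509)·(-57.2) = -37.13 m.
ΔN = −sin φ cos λ·ΔX − sin φ sin λ·ΔY + cos φ·ΔZ = −(0.848639)(0.999509)(639.7) − (0.848639)(-0.031325)(-57.2) + (0.528972)(-271.3) = -687.64 m.
Horizontal magnitude = √(ΔE² + ΔN²) = √((-37.13)² + (-687.64)²) = 688.64 m.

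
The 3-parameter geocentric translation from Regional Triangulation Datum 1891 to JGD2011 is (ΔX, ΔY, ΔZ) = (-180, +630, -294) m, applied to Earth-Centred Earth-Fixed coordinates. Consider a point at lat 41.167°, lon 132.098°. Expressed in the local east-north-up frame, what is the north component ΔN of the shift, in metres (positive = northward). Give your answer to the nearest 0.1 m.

ΔN = -608.5 m

At φ = 41.167°, λ = 132.098°: sin φ = 0.658256, cos φ = 0.752794, sin λ = 0.741999, cos λ = -0.670401.
ΔN = −sin φ cos λ·ΔX − sin φ sin λ·ΔY + cos φ·ΔZ = −(0.658256)(-0.670401)(-180) − (0.658256)(0.741999)(630) + (0.752794)(-294) = -608.46 m.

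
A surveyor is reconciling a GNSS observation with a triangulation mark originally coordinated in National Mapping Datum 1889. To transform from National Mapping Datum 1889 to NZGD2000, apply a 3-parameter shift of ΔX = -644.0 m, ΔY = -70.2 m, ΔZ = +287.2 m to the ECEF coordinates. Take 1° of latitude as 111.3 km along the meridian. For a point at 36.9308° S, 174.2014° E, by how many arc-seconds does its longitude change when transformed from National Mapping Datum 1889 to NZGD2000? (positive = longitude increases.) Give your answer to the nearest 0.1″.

sin φ = -0.600850, cos φ = 0.799362, sin λ = 0.101032, cos λ = -0.994883.
East component: ΔE = −sin λ·ΔX + cos λ·ΔY = −(0.101032)(-644.0) + (-0.994883)(-70.2) = 134.91 m.
1° of latitude spans 111300 m; at latitude φ, 1° of longitude spans that × cos φ = 88969.0 m, so Δλ = 134.91 / 88969.0 × 3600 = 5.459″.

Δλ = 5.5″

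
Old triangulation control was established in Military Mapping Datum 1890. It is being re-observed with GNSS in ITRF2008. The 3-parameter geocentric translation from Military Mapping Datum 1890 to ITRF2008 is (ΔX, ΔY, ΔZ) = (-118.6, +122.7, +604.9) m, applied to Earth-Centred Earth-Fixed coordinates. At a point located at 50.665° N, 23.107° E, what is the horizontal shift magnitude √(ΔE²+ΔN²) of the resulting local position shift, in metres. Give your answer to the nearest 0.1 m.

459.1 m

At φ = 50.665°, λ = 23.107°: sin φ = 0.773453, cos φ = 0.633853, sin λ = 0.392449, cos λ = 0.919774.
ΔE = −sin λ·ΔX + cos λ·ΔY = −(0.392449)·(-118.6) + (0.919774)·(122.7) = 159.40 m.
ΔN = −sin φ cos λ·ΔX − sin φ sin λ·ΔY + cos φ·ΔZ = −(0.773453)(0.919774)(-118.6) − (0.773453)(0.392449)(122.7) + (0.633853)(604.9) = 430.55 m.
Horizontal magnitude = √(ΔE² + ΔN²) = √(159.40² + 430.55²) = 459.11 m.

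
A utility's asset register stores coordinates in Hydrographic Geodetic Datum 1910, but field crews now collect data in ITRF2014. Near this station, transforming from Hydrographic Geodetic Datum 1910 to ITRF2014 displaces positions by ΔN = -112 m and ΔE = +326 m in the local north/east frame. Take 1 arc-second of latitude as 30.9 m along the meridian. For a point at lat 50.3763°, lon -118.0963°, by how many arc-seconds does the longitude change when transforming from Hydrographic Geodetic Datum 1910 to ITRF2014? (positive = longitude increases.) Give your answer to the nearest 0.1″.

At latitude 50.3763°, cos φ = 0.637743.
1″ of longitude at this latitude = 30.90 × cos φ = 19.7062 m, so Δλ = 326.0 / 19.7062 = 16.543″.

Δλ = 16.5″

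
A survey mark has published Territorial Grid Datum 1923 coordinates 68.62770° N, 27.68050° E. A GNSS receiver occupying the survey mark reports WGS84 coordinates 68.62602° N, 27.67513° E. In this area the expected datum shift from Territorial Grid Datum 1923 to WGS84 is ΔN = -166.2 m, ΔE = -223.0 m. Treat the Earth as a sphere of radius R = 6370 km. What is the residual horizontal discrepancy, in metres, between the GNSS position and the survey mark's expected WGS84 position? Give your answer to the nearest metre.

Observed coordinate differences: Δφ = -0.00168°, Δλ = -0.00537°.
Converting to metres (1° lat = 111177 m, cos φ = 0.364427): observed ΔN = -186.8 m, observed ΔE = -217.6 m.
Subtracting the expected shift leaves a residual of -186.8 − (-166.2) = -20.6 m north and -217.6 − (-223.0) = 5.4 m east.
Residual distance = √((-20.6)² + 5.4²) = 21.3 m.

21 m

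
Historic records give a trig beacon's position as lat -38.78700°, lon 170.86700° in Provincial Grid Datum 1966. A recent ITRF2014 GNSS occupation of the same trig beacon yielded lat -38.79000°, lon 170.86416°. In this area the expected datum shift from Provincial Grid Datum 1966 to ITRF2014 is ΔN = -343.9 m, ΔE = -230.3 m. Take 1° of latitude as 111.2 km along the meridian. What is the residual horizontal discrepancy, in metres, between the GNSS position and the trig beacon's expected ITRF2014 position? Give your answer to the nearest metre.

Observed coordinate differences: Δφ = -0.00300°, Δλ = -0.00284°.
Converting to metres (1° lat = 111200 m, cos φ = 0.779480): observed ΔN = -333.6 m, observed ΔE = -246.2 m.
Subtracting the expected shift leaves a residual of -333.6 − (-343.9) = 10.3 m north and -246.2 − (-230.3) = -15.9 m east.
Residual distance = √(10.3² + (-15.9)²) = 18.9 m.

19 m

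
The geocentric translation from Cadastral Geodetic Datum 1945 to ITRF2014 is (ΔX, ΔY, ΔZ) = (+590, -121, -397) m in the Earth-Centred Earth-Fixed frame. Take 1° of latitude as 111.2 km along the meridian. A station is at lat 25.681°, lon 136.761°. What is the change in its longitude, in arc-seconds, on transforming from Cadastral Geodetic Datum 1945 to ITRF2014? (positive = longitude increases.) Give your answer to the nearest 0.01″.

Δλ = -11.35″

sin φ = 0.433360, cos φ = 0.901221, sin λ = 0.685043, cos λ = -0.728503.
East component: ΔE = −sin λ·ΔX + cos λ·ΔY = −(0.685043)(590) + (-0.728503)(-121) = -316.03 m.
1° of latitude spans 111200 m; at latitude φ, 1° of longitude spans that × cos φ = 100215.8 m, so Δλ = -316.03 / 100215.8 × 3600 = -11.352″.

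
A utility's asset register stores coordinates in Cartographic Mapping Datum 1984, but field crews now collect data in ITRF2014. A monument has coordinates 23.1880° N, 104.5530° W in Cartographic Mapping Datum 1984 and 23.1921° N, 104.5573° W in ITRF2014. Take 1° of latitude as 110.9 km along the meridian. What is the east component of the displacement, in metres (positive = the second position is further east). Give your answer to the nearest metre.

Δφ = 23.1921° − 23.1880° = +0.0041°; Δλ = -104.5573° − -104.5530° = -0.0043°.
ΔN = Δφ × 110900 = 454.7 m; ΔE = Δλ × 110900 × cos(23.1880°) = -0.0043 × 110900 × 0.919218 = -438.3 m.

ΔE = -438 m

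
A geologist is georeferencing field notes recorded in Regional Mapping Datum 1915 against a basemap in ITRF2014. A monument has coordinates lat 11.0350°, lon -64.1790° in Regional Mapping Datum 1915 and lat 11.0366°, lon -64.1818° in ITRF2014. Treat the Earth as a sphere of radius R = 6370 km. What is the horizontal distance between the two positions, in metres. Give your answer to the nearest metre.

354 m

Δφ = 11.0366° − 11.0350° = +0.0016°; Δλ = -64.1818° − -64.1790° = -0.0028°.
1° along a meridian = πR/180 = 111177 m.
ΔN = Δφ × 111177 = 177.9 m; ΔE = Δλ × 111177 × cos(11.0350°) = -0.0028 × 111177 × 0.981510 = -305.5 m.
Distance = √(ΔE² + ΔN²) = √((-305.5)² + 177.9²) = 353.6 m.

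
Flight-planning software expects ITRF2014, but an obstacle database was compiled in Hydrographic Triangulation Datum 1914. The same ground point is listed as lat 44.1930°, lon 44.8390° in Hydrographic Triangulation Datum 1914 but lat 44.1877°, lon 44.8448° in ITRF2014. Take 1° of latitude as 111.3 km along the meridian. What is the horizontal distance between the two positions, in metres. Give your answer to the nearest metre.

750 m

Δφ = 44.1877° − 44.1930° = -0.0053°; Δλ = 44.8448° − 44.8390° = +0.0058°.
ΔN = Δφ × 111300 = -589.9 m; ΔE = Δλ × 111300 × cos(44.1930°) = +0.0058 × 111300 × 0.716996 = 462.8 m.
Distance = √(ΔE² + ΔN²) = √(462.8² + (-589.9)²) = 749.8 m.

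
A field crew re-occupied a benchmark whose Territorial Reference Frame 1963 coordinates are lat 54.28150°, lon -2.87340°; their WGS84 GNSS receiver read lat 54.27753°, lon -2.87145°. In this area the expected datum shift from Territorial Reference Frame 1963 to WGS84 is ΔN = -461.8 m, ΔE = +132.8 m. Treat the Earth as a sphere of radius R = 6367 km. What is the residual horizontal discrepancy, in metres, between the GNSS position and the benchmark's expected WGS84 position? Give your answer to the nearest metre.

22 m

Observed coordinate differences: Δφ = -0.00397°, Δλ = +0.00195°.
Converting to metres (1° lat = 111125 m, cos φ = 0.583803): observed ΔN = -441.2 m, observed ΔE = 126.5 m.
Subtracting the expected shift leaves a residual of -441.2 − (-461.8) = 20.6 m north and 126.5 − (132.8) = -6.3 m east.
Residual distance = √(20.6² + (-6.3)²) = 21.6 m.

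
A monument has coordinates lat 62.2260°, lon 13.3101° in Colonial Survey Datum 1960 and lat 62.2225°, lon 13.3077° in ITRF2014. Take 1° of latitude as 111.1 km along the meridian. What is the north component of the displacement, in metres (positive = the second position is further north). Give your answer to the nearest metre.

ΔN = -389 m

Δφ = 62.2225° − 62.2260° = -0.0035°; Δλ = 13.3077° − 13.3101° = -0.0024°.
ΔN = Δφ × 111100 = -388.9 m; ΔE = Δλ × 111100 × cos(62.2260°) = -0.0024 × 111100 × 0.465985 = -124.3 m.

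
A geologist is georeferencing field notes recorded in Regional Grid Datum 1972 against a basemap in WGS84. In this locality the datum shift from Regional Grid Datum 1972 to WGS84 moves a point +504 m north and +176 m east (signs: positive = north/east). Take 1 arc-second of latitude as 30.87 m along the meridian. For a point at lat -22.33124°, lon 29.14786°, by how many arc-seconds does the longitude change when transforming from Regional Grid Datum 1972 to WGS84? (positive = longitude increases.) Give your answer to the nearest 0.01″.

At latitude -22.33124°, cos φ = 0.925003.
1″ of longitude at this latitude = 30.87 × cos φ = 28.5548 m, so Δλ = 176.0 / 28.5548 = 6.164″.

Δλ = 6.16″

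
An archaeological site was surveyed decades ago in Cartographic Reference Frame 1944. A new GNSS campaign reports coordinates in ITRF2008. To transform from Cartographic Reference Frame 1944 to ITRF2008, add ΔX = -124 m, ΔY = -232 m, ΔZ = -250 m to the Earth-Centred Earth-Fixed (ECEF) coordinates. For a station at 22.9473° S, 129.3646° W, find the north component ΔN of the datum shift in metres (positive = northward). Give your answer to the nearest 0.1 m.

The local north axis is (−sin φ cos λ, −sin φ sin λ, cos φ), giving ΔN = 30.663 + 69.932 − 230.216 = -129.62 m.

ΔN = -129.6 m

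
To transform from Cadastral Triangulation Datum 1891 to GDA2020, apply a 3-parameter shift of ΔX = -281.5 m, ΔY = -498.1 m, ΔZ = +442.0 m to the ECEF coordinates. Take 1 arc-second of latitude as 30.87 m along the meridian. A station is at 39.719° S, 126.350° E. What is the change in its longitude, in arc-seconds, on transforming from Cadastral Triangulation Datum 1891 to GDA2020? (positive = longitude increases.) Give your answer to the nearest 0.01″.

Δλ = 21.98″

sin φ = -0.639023, cos φ = 0.769188, sin λ = 0.805411, cos λ = -0.592716.
East component: ΔE = −sin λ·ΔX + cos λ·ΔY = −(0.805411)(-281.5) + (-0.592716)(-498.1) = 521.96 m.
1° of latitude spans 3600 × 30.87 = 111132 m; at latitude φ, 1° of longitude spans that × cos φ = 85481.4 m, so Δλ = 521.96 / 85481.4 × 3600 = 21.982″.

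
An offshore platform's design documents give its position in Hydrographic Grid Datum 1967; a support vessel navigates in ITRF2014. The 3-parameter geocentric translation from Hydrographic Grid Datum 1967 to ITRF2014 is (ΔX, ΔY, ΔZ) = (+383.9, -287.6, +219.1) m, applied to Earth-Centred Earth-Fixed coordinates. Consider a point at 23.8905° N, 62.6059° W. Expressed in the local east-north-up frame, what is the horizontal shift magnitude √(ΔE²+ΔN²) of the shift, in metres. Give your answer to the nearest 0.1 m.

At φ = 23.8905°, λ = -62.6059°: sin φ = 0.404990, cos φ = 0.914321, sin λ = -0.887863, cos λ = 0.460108.
ΔE = −sin λ·ΔX + cos λ·ΔY = −(-0.887863)·(383.9) + (0.460108)·(-287.6) = 208.52 m.
ΔN = −sin φ cos λ·ΔX − sin φ sin λ·ΔY + cos φ·ΔZ = −(0.404990)(0.460108)(383.9) − (0.404990)(-0.887863)(-287.6) + (0.914321)(219.1) = 25.38 m.
Horizontal magnitude = √(ΔE² + ΔN²) = √(208.52² + 25.38²) = 210.06 m.

210.1 m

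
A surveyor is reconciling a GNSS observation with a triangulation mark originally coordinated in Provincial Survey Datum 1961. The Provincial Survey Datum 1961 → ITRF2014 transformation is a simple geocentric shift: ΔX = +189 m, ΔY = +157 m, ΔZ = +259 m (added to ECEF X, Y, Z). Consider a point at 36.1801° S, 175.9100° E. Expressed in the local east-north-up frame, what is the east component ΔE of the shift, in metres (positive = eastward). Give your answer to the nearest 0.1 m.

The local east axis at (φ, λ) is (−sin λ, cos λ, 0), so ΔE = −sin(175.9100°)·189 + cos(175.9100°)·157 = -170.08 m.

ΔE = -170.1 m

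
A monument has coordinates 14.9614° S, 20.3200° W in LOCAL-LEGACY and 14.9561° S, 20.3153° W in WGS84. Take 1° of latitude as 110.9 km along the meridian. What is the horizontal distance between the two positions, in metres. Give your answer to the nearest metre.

Δφ = -14.9561° − -14.9614° = +0.0053°; Δλ = -20.3153° − -20.3200° = +0.0047°.
ΔN = Δφ × 110900 = 587.8 m; ΔE = Δλ × 110900 × cos(-14.9614°) = +0.0047 × 110900 × 0.966100 = 503.6 m.
Distance = √(ΔE² + ΔN²) = √(503.6² + 587.8²) = 774.0 m.

774 m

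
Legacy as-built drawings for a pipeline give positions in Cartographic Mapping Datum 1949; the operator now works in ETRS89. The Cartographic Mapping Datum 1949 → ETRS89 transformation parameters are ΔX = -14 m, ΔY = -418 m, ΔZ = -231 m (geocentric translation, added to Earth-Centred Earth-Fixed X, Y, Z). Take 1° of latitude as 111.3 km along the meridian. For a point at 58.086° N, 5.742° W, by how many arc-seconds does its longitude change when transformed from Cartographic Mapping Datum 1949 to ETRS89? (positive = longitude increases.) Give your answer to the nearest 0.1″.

Δλ = -25.5″

sin φ = 0.848843, cos φ = 0.528646, sin λ = -0.100049, cos λ = 0.994982.
East component: ΔE = −sin λ·ΔX + cos λ·ΔY = −(-0.100049)(-14) + (0.994982)(-418) = -417.30 m.
1° of latitude spans 111300 m; at latitude φ, 1° of longitude spans that × cos φ = 58838.3 m, so Δλ = -417.30 / 58838.3 × 3600 = -25.533″.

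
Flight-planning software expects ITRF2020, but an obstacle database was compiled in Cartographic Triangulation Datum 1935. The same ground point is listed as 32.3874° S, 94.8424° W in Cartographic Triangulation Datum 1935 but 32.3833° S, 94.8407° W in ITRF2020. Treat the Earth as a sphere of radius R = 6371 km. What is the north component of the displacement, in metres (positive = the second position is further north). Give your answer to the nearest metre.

ΔN = 456 m

Δφ = -32.3833° − -32.3874° = +0.0041°; Δλ = -94.8407° − -94.8424° = +0.0017°.
1° along a meridian = πR/180 = 111195 m.
ΔN = Δφ × 111195 = 455.9 m; ΔE = Δλ × 111195 × cos(-32.3874°) = +0.0017 × 111195 × 0.844446 = 159.6 m.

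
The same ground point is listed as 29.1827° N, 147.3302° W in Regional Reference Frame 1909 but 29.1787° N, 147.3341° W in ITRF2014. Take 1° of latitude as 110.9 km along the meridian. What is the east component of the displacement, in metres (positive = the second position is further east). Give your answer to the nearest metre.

ΔE = -378 m

Δφ = 29.1787° − 29.1827° = -0.0040°; Δλ = -147.3341° − -147.3302° = -0.0039°.
ΔN = Δφ × 110900 = -443.6 m; ΔE = Δλ × 110900 × cos(29.1827°) = -0.0039 × 110900 × 0.873069 = -377.6 m.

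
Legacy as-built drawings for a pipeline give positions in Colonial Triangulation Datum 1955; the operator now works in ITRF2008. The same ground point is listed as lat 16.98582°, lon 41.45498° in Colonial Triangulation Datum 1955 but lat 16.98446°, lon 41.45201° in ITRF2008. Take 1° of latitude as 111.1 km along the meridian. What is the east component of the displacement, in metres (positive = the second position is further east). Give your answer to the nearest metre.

ΔE = -316 m

Δφ = 16.98446° − 16.98582° = -0.00136°; Δλ = 41.45201° − 41.45498° = -0.00297°.
ΔN = Δφ × 111100 = -151.1 m; ΔE = Δλ × 111100 × cos(16.98582°) = -0.00297 × 111100 × 0.956377 = -315.6 m.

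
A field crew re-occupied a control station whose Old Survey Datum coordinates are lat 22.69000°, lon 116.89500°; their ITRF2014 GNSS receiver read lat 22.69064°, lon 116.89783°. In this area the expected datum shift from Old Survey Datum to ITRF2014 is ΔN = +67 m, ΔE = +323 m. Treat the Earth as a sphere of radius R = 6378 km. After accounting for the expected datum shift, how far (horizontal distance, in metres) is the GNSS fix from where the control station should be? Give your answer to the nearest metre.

33 m

Observed coordinate differences: Δφ = +0.00064°, Δλ = +0.00283°.
Converting to metres (1° lat = 111317 m, cos φ = 0.922605): observed ΔN = 71.2 m, observed ΔE = 290.6 m.
Subtracting the expected shift leaves a residual of 71.2 − (67) = 4.2 m north and 290.6 − (323) = -32.4 m east.
Residual distance = √(4.2² + (-32.4)²) = 32.6 m.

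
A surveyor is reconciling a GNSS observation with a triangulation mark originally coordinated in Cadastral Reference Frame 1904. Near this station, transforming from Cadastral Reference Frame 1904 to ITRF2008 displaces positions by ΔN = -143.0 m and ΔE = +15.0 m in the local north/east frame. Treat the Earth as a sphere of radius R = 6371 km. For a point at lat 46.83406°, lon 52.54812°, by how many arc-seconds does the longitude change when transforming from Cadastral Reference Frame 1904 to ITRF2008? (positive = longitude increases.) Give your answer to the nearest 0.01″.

Δλ = 0.71″

At latitude 46.83406°, cos φ = 0.684114.
One radian of longitude at latitude φ spans R cos φ, so Δλ = ΔE / (R cos φ) = 15.0 / (6371000 × 0.684114) = 3.4416e-06 rad = 0.710″.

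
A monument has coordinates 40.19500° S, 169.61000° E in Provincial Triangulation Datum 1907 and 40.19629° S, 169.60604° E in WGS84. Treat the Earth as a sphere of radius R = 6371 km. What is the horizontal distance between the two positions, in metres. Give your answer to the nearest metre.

Δφ = -40.19629° − -40.19500° = -0.00129°; Δλ = 169.60604° − 169.61000° = -0.00396°.
1° along a meridian = πR/180 = 111195 m.
ΔN = Δφ × 111195 = -143.4 m; ΔE = Δλ × 111195 × cos(-40.19500°) = -0.00396 × 111195 × 0.763852 = -336.3 m.
Distance = √(ΔE² + ΔN²) = √((-336.3)² + (-143.4)²) = 365.7 m.

366 m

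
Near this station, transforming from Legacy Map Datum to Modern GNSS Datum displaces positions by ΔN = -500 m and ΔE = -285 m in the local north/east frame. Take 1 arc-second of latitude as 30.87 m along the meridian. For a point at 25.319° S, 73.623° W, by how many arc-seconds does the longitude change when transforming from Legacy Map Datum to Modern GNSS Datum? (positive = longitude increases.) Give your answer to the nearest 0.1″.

Δλ = -10.2″

At latitude -25.319°, cos φ = 0.903941.
1″ of longitude at this latitude = 30.87 × cos φ = 27.9047 m, so Δλ = -285.0 / 27.9047 = -10.213″.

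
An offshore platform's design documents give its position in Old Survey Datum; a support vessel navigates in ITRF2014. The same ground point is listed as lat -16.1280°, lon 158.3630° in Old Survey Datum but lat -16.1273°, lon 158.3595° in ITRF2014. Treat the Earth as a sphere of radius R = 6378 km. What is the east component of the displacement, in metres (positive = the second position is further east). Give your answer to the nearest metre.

Δφ = -16.1273° − -16.1280° = +0.0007°; Δλ = 158.3595° − 158.3630° = -0.0035°.
1° along a meridian = πR/180 = 111317 m.
ΔN = Δφ × 111317 = 77.9 m; ΔE = Δλ × 111317 × cos(-16.1280°) = -0.0035 × 111317 × 0.960644 = -374.3 m.

ΔE = -374 m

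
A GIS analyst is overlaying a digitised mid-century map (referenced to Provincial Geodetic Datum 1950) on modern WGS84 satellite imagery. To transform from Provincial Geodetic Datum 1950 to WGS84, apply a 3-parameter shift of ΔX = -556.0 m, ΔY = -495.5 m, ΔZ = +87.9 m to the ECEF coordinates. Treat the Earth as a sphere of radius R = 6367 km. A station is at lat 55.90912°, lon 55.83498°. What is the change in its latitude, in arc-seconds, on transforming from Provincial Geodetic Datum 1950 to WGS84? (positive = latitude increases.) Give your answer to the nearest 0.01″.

sin φ = 0.828150, cos φ = 0.560507, sin λ = 0.827424, cos λ = 0.561578.
North component: ΔN = −sin φ cos λ·ΔX − sin φ sin λ·ΔY + cos φ·ΔZ = −(0.828150)(0.561578)(-556.0) − (0.828150)(0.827424)(-495.5) + (0.560507)(87.9) = 647.38 m.
1° of latitude spans πR/180 = 111125 m, so Δφ = 647.38 / 111125 × 3600 = 20.972″.

Δφ = 20.97″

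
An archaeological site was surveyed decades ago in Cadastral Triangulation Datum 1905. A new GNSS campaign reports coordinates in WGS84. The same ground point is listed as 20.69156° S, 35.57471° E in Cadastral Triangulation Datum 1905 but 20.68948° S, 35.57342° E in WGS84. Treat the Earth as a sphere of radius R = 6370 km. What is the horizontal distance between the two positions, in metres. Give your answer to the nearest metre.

Δφ = -20.68948° − -20.69156° = +0.00208°; Δλ = 35.57342° − 35.57471° = -0.00129°.
1° along a meridian = πR/180 = 111177 m.
ΔN = Δφ × 111177 = 231.2 m; ΔE = Δλ × 111177 × cos(-20.69156°) = -0.00129 × 111177 × 0.935496 = -134.2 m.
Distance = √(ΔE² + ΔN²) = √((-134.2)² + 231.2²) = 267.4 m.

267 m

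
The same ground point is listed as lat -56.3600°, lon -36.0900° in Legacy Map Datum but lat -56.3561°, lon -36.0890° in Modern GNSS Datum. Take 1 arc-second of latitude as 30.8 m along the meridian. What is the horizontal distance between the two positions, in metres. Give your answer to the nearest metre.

Δφ = -56.3561° − -56.3600° = +0.0039°; Δλ = -36.0890° − -36.0900° = +0.0010°.
1° of latitude = 3600 × 30.80 = 110880 m.
ΔN = Δφ × 110880 = 432.4 m; ΔE = Δλ × 110880 × cos(-56.3600°) = +0.0010 × 110880 × 0.553973 = 61.4 m.
Distance = √(ΔE² + ΔN²) = √(61.4² + 432.4²) = 436.8 m.

437 m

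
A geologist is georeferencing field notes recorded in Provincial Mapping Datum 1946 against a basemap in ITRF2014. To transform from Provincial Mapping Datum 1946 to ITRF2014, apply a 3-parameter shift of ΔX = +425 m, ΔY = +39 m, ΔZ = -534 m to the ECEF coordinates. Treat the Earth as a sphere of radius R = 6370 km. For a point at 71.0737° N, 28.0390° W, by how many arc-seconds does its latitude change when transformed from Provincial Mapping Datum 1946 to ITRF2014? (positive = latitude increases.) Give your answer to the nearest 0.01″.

Δφ = -16.54″

sin φ = 0.945937, cos φ = 0.324352, sin λ = -0.470072, cos λ = 0.882628.
North component: ΔN = −sin φ cos λ·ΔX − sin φ sin λ·ΔY + cos φ·ΔZ = −(0.945937)(0.882628)(425) − (0.945937)(-0.470072)(39) + (0.324352)(-534) = -510.70 m.
1° of latitude spans πR/180 = 111177 m, so Δφ = -510.70 / 111177 × 3600 = -16.537″.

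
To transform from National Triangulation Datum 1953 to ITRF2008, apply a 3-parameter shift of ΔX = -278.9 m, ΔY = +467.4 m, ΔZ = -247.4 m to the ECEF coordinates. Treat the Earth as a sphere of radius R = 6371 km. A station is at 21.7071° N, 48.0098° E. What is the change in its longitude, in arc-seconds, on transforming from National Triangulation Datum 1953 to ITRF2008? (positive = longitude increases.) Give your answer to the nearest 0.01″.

Δλ = 18.12″

sin φ = 0.369862, cos φ = 0.929087, sin λ = 0.743259, cos λ = 0.669003.
East component: ΔE = −sin λ·ΔX + cos λ·ΔY = −(0.743259)(-278.9) + (0.669003)(467.4) = 519.99 m.
1° of latitude spans πR/180 = 111195 m; at latitude φ, 1° of longitude spans that × cos φ = 103309.7 m, so Δλ = 519.99 / 103309.7 × 3600 = 18.120″.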